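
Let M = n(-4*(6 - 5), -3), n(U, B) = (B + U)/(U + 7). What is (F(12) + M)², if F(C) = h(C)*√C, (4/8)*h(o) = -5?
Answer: 10849/9 + 280*√3/3 ≈ 1367.1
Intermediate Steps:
n(U, B) = (B + U)/(7 + U)
h(o) = -10 (h(o) = 2*(-5) = -10)
F(C) = -10*√C
M = -7/3 (M = (-3 - 4*(6 - 5))/(7 - 4*(6 - 5)) = (-3 - 4*1)/(7 - 4*1) = (-3 - 4)/(7 - 4) = -7/3 ≈ -2.3333)
(F(12) + M)² = (-20*√3 - 7/3)² = (-7/3 - 20*√3)²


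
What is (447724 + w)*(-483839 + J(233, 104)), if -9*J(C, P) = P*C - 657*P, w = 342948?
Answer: -3408156075760/9 ≈ -3.7868e+11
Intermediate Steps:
J(C, P) = 73*P - C*P/9 (J(C, P) = -(P*C - 657*P)/9 = -(C*P - 657*P)/9 = -(-657*P + C*P)/9 = 73*P - C*P/9)
(447724 + w)*(-483839 + J(233, 104)) = (447724 + 342948)*(-483839 + (⅑)*104*(657 - 1*233)) = 790672*(-483839 + (⅑)*104*(657 - 233)) = 790672*(-483839 + (⅑)*104*424) = 790672*(-483839 + 44096/9) = 790672*(-4310455/9) = -3408156075760/9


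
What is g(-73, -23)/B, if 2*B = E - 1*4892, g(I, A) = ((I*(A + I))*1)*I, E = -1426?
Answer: 170528/1053 ≈ 161.94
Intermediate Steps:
g(I, A) = I**2*(A + I) (g(I, A) = (I*(A + I))*I = I**2*(A + I))
B = -3159 (B = (-1426 - 1*4892)/2 = (-1426 - 4892)/2 = (1/2)*(-6318) = -3159)
g(-73, -23)/B = ((-73)**2*(-23 - 73))/(-3159) = (5329*(-96))*(-1/3159) = -511584*(-1/3159) = 170528/1053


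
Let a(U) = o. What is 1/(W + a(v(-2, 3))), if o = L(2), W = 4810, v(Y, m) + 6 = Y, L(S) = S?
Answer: 1/4812 ≈ 0.00020781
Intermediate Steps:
v(Y, m) = -6 + Y
o = 2
a(U) = 2
1/(W + a(v(-2, 3))) = 1/(4810 + 2) = 1/4812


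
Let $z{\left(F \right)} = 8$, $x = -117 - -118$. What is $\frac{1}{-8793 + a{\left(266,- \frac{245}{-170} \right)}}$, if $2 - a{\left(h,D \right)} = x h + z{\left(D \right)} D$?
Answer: $- \frac{17}{154165} \approx -0.00011027$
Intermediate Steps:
$x = 1$ ($x = -117 + 118 = 1$)
$a{\left(h,D \right)} = 2 - h - 8 D$ ($a{\left(h,D \right)} = 2 - \left(1 h + 8 D\right) = 2 - \left(h + 8 D\right) = 2 - h - 8 D$)
$\frac{1}{-8793 + a{\left(266,- \frac{245}{-170} \right)}} = \frac{1}{-8793 - \left(264 + 8 \left(-245\right) \frac{1}{-170}\right)} = \frac{1}{-8793 - \left(264 + 8 \left(-245\right) \left(- \frac{1}{170}\right)\right)} = \frac{1}{-8793 - \frac{4684}{17}} = \frac{1}{- \frac{154165}{17}} = - \frac{17}{154165}$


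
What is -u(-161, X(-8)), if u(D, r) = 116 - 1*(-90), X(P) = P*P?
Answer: -206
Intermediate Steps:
X(P) = P²
u(D, r) = 206 (u(D, r) = 116 + 90 = 206)
-u(-161, X(-8)) = -1*206 = -206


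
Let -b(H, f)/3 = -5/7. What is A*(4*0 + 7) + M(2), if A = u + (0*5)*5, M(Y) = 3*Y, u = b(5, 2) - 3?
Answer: 0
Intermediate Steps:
b(H, f) = 15/7 (b(H, f) = -(-15)/7 = -3*(-5/7) = 15/7)
u = -6/7 (u = 15/7 - 3 = -6/7 ≈ -0.85714)
A = -6/7 (A = -6/7 + (0*5)*5 = -6/7 + 0*5 = -6/7 + 0 = -6/7 ≈ -0.85714)
A*(4*0 + 7) + M(2) = -6*(4*0 + 7)/7 + 3*2 = -6*(0 + 7)/7 + 6 = -6/7*7 + 6 = -6 + 6 = 0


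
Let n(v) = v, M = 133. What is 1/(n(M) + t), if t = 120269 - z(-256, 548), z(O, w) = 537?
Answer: 1/119865 ≈ 8.3427e-6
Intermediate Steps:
t = 119732 (t = 120269 - 1*537 = 120269 - 537 = 119732)
1/(n(M) + t) = 1/(133 + 119732) = 1/119865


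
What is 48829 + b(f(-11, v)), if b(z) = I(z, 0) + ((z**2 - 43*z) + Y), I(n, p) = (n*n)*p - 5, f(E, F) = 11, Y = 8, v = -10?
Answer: 48480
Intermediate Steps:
I(n, p) = -5 + p*n**2 (I(n, p) = n**2*p - 5 = p*n**2 - 5 = -5 + p*n**2)
b(z) = 3 + z**2 - 43*z (b(z) = (-5 + 0*z**2) + ((z**2 - 43*z) + 8) = (-5 + 0) + (8 + z**2 - 43*z) = -5 + (8 + z**2 - 43*z) = 3 + z**2 - 43*z)
48829 + b(f(-11, v)) = 48829 + (3 + 11**2 - 43*11) = 48829 + (3 + 121 - 473) = 48829 - 349 = 48480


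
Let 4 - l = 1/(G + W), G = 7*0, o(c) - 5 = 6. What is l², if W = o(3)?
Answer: 1849/121 ≈ 15.281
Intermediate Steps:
o(c) = 11 (o(c) = 5 + 6 = 11)
W = 11
G = 0
l = 43/11 (l = 4 - 1/(0 + 11) = 4 - 1/11 = 43/11 ≈ 3.9091)
l² = (43/11)² = 1849/121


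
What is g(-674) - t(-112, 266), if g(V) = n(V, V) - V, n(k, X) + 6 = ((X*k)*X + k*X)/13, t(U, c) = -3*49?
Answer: -305717153/13 ≈ -2.3517e+7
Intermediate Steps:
t(U, c) = -147
n(k, X) = -6 + X*k/13 + k*X²/13 (n(k, X) = -6 + ((X*k)*X + k*X)/13 = -6 + (k*X² + X*k)*(1/13) = -6 + (X*k + k*X²)*(1/13) = -6 + (X*k/13 + k*X²/13) = -6 + X*k/13 + k*X²/13)
g(V) = -6 - V + V²/13 + V³/13 (g(V) = (-6 + V*V/13 + V*V²/13) - V = (-6 + V²/13 + V³/13) - V = -6 - V + V²/13 + V³/13)
g(-674) - t(-112, 266) = (-6 - 1*(-674) + (1/13)*(-674)² + (1/13)*(-674)³) - 1*(-147) = (-6 + 674 + (1/13)*454276 + (1/13)*(-306182024)) + 147 = (-6 + 674 + 454276/13 - 306182024/13) + 147 = -305719064/13 + 147 = -305717153/13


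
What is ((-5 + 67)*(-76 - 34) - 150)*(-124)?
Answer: 864280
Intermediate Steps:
((-5 + 67)*(-76 - 34) - 150)*(-124) = (62*(-110) - 150)*(-124) = (-6820 - 150)*(-124) = -6970*(-124) = 864280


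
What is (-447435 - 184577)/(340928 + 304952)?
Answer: -158003/161470 ≈ -0.97853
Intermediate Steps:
(-447435 - 184577)/(340928 + 304952) = -632012/645880 = -632012*1/645880 = -158003/161470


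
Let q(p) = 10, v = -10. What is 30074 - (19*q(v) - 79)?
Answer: 29963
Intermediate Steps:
30074 - (19*q(v) - 79) = 30074 - (19*10 - 79) = 30074 - (190 - 79) = 30074 - 1*111 = 30074 - 111 = 29963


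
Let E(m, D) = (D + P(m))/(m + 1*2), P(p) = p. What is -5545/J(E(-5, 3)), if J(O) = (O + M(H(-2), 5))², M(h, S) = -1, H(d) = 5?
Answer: -49905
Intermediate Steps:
E(m, D) = (D + m)/(2 + m) (E(m, D) = (D + m)/(m + 1*2) = (D + m)/(m + 2) = (D + m)/(2 + m))
J(O) = (-1 + O)² (J(O) = (O - 1)² = (-1 + O)²)
-5545/J(E(-5, 3)) = -5545/(-1 + (3 - 5)/(2 - 5))² = -5545/(-1 - 2/(-3))² = -5545/(-1 - ⅓*(-2))² = -5545/(-1 + ⅔)² = -5545/((-⅓)²) = -5545/⅑ = -5545*9 = -49905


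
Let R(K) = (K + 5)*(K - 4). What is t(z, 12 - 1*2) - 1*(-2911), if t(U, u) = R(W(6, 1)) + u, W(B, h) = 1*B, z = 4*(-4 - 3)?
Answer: 2943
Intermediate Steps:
z = -28 (z = 4*(-7) = -28)
W(B, h) = B
R(K) = (-4 + K)*(5 + K) (R(K) = (5 + K)*(-4 + K) = (-4 + K)*(5 + K))
t(U, u) = 22 + u (t(U, u) = (-20 + 6 + 6²) + u = (-20 + 6 + 36) + u = 22 + u)
t(z, 12 - 1*2) - 1*(-2911) = (22 + (12 - 1*2)) - 1*(-2911) = (22 + (12 - 2)) + 2911 = (22 + 10) + 2911 = 32 + 2911 = 2943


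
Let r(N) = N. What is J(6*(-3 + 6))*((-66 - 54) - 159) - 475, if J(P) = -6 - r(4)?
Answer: 2315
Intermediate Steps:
J(P) = -10 (J(P) = -6 - 1*4 = -6 - 4 = -10)
J(6*(-3 + 6))*((-66 - 54) - 159) - 475 = -10*((-66 - 54) - 159) - 475 = -10*(-120 - 159) - 475 = -10*(-279) - 475 = 2790 - 475 = 2315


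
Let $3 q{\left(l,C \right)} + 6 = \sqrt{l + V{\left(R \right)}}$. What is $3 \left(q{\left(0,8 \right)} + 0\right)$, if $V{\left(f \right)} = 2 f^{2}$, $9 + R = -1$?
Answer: $-6 + 10 \sqrt{2} \approx 8.1421$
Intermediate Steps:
$R = -10$ ($R = -9 - 1 = -10$)
$q{\left(l,C \right)} = -2 + \frac{\sqrt{200 + l}}{3}$ ($q{\left(l,C \right)} = -2 + \frac{\sqrt{l + 2 \left(-10\right)^{2}}}{3} = -2 + \frac{\sqrt{l + 2 \cdot 100}}{3} = -2 + \frac{\sqrt{l + 200}}{3} = -2 + \frac{\sqrt{200 + l}}{3}$)
$3 \left(q{\left(0,8 \right)} + 0\right) = 3 \left(\left(-2 + \frac{\sqrt{200 + 0}}{3}\right) + 0\right) = 3 \left(\left(-2 + \frac{\sqrt{200}}{3}\right) + 0\right) = 3 \left(\left(-2 + \frac{10 \sqrt{2}}{3}\right) + 0\right) = 3 \left(-2 + \frac{10 \sqrt{2}}{3}\right) = -6 + 10 \sqrt{2}$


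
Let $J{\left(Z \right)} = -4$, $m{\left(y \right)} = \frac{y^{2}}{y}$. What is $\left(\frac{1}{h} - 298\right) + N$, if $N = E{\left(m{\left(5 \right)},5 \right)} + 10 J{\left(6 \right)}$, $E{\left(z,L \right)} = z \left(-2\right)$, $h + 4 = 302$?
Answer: $- \frac{103703}{298} \approx -348.0$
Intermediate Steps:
$m{\left(y \right)} = y$
$h = 298$ ($h = -4 + 302 = 298$)
$E{\left(z,L \right)} = - 2 z$
$N = -50$ ($N = \left(-2\right) 5 + 10 \left(-4\right) = -10 - 40 = -50$)
$\left(\frac{1}{h} - 298\right) + N = \left(\frac{1}{298} - 298\right) - 50 = - \frac{88803}{298} - 50 = - \frac{103703}{298}$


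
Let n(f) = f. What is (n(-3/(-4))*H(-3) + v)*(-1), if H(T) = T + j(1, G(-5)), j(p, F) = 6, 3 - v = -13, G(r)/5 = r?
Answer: -73/4 ≈ -18.250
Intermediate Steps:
G(r) = 5*r
v = 16 (v = 3 - 1*(-13) = 3 + 13 = 16)
H(T) = 6 + T (H(T) = T + 6 = 6 + T)
(n(-3/(-4))*H(-3) + v)*(-1) = ((-3/(-4))*(6 - 3) + 16)*(-1) = (-3*(-1/4)*3 + 16)*(-1) = ((3/4)*3 + 16)*(-1) = (9/4 + 16)*(-1) = (73/4)*(-1) = -73/4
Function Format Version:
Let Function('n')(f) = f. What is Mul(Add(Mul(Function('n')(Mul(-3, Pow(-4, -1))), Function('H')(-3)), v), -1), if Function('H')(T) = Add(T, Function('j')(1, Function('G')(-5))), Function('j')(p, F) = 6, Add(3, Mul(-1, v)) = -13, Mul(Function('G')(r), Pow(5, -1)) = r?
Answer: Rational(-73, 4) ≈ -18.250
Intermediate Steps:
Function('G')(r) = Mul(5, r)
v = 16 (v = Add(3, Mul(-1, -13)) = Add(3, 13) = 16)
Function('H')(T) = Add(6, T) (Function('H')(T) = Add(T, 6) = Add(6, T))
Mul(Add(Mul(Function('n')(Mul(-3, Pow(-4, -1))), Function('H')(-3)), v), -1) = Mul(Add(Mul(Mul(-3, Pow(-4, -1)), Add(6, -3)), 16), -1) = Mul(Add(Mul(Mul(-3, Rational(-1, 4)), 3), 16), -1) = Mul(Add(Mul(Rational(3, 4), 3), 16), -1) = Mul(Add(Rational(9, 4), 16), -1) = Mul(Rational(73, 4), -1) = Rational(-73, 4)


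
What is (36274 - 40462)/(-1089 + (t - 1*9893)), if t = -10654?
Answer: 349/1803 ≈ 0.19357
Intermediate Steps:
(36274 - 40462)/(-1089 + (t - 1*9893)) = (36274 - 40462)/(-1089 + (-10654 - 1*9893)) = -4188/(-1089 + (-10654 - 9893)) = -4188/(-1089 - 20547) = -4188/(-21636) = -4188*(-1/21636) = 349/1803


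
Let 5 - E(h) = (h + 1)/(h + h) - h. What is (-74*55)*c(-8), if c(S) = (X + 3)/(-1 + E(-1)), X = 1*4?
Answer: -28490/3 ≈ -9496.7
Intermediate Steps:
X = 4
E(h) = 5 + h - (1 + h)/(2*h) (E(h) = 5 - ((h + 1)/(h + h) - h) = 5 - ((1 + h)/((2*h)) - h) = 5 - ((1 + h)*(1/(2*h)) - h) = 5 - ((1 + h)/(2*h) - h) = 5 - (-h + (1 + h)/(2*h)) = 5 + (h - (1 + h)/(2*h)) = 5 + h - (1 + h)/(2*h))
c(S) = 7/3 (c(S) = (4 + 3)/(-1 + (9/2 - 1 - 1/2/(-1))) = 7/(-1 + (9/2 - 1 - 1/2*(-1))) = 7/(-1 + (9/2 - 1 + 1/2)) = 7/(-1 + 4) = 7/3)
(-74*55)*c(-8) = -74*55*(7/3) = -4070*7/3 = -28490/3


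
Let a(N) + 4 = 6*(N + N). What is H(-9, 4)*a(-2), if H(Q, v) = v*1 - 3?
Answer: -28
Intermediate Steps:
a(N) = -4 + 12*N (a(N) = -4 + 6*(N + N) = -4 + 6*(2*N) = -4 + 12*N)
H(Q, v) = -3 + v (H(Q, v) = v - 3 = -3 + v)
H(-9, 4)*a(-2) = (-3 + 4)*(-4 + 12*(-2)) = 1*(-4 - 24) = 1*(-28) = -28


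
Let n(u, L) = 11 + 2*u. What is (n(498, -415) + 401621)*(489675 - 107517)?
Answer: 153867511224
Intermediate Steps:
(n(498, -415) + 401621)*(489675 - 107517) = ((11 + 2*498) + 401621)*(489675 - 107517) = ((11 + 996) + 401621)*382158 = (1007 + 401621)*382158 = 402628*382158 = 153867511224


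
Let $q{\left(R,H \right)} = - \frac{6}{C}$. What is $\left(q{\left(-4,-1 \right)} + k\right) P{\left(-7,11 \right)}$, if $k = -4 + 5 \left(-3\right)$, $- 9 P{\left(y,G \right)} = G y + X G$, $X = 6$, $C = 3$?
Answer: $- \frac{77}{3} \approx -25.667$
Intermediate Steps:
$q{\left(R,H \right)} = -2$ ($q{\left(R,H \right)} = - \frac{6}{3} = \left(-6\right) \frac{1}{3} = -2$)
$P{\left(y,G \right)} = - \frac{2 G}{3} - \frac{G y}{9}$ ($P{\left(y,G \right)} = - \frac{G y + 6 G}{9} = - \frac{6 G + G y}{9} = - \frac{2 G}{3} - \frac{G y}{9}$)
$k = -19$ ($k = -4 - 15 = -19$)
$\left(q{\left(-4,-1 \right)} + k\right) P{\left(-7,11 \right)} = \left(-2 - 19\right) \left(\left(- \frac{1}{9}\right) 11 \left(6 - 7\right)\right) = - 21 \left(\left(- \frac{1}{9}\right) 11 \left(-1\right)\right) = \left(-21\right) \frac{11}{9} = - \frac{77}{3}$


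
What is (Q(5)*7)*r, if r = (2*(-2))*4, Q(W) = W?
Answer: -560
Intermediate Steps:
r = -16 (r = -4*4 = -16)
(Q(5)*7)*r = (5*7)*(-16) = 35*(-16) = -560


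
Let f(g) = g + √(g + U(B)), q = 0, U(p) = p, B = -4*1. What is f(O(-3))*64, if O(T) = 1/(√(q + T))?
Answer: 64*√3*(√(-12 - I*√3) - I)/3 ≈ 9.2138 - 165.28*I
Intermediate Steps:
B = -4
O(T) = T^(-½) (O(T) = 1/(√(0 + T)) = 1/(√T) = T^(-½))
f(g) = g + √(-4 + g) (f(g) = g + √(g - 4) = g + √(-4 + g))
f(O(-3))*64 = ((-3)^(-½) + √(-4 + (-3)^(-½)))*64 = (-I*√3/3 + √(-4 - I*√3/3))*64 = (√(-4 - I*√3/3) - I*√3/3)*64 = 64*√(-4 - I*√3/3) - 64*I*√3/3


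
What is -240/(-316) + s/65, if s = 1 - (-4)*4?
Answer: 5243/5135 ≈ 1.0210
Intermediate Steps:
s = 17 (s = 1 - 1*(-16) = 1 + 16 = 17)
-240/(-316) + s/65 = -240/(-316) + 17/65 = -240*(-1/316) + 17*(1/65) = 60/79 + 17/65 = 5243/5135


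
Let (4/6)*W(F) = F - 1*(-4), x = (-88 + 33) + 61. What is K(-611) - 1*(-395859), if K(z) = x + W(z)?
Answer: 789909/2 ≈ 3.9495e+5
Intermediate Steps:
x = 6 (x = -55 + 61 = 6)
W(F) = 6 + 3*F/2 (W(F) = 3*(F - 1*(-4))/2 = 3*(F + 4)/2 = 3*(4 + F)/2 = 6 + 3*F/2)
K(z) = 12 + 3*z/2 (K(z) = 6 + (6 + 3*z/2) = 12 + 3*z/2)
K(-611) - 1*(-395859) = (12 + (3/2)*(-611)) - 1*(-395859) = (12 - 1833/2) + 395859 = -1809/2 + 395859 = 789909/2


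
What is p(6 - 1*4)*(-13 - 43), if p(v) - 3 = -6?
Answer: 168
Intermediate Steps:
p(v) = -3 (p(v) = 3 - 6 = -3)
p(6 - 1*4)*(-13 - 43) = -3*(-13 - 43) = -3*(-56) = 168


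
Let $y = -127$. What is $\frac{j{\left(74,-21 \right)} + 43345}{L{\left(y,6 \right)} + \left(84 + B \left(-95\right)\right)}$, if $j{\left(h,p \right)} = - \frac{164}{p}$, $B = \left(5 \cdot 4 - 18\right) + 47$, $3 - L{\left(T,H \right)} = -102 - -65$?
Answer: $- \frac{39583}{4137} \approx -9.568$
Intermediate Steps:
$L{\left(T,H \right)} = 40$ ($L{\left(T,H \right)} = 3 - \left(-102 - -65\right) = 3 - \left(-102 + 65\right) = 3 - -37 = 3 + 37 = 40$)
$B = 49$ ($B = \left(20 - 18\right) + 47 = 2 + 47 = 49$)
$\frac{j{\left(74,-21 \right)} + 43345}{L{\left(y,6 \right)} + \left(84 + B \left(-95\right)\right)} = \frac{- \frac{164}{-21} + 43345}{40 + \left(84 + 49 \left(-95\right)\right)} = \frac{\left(-164\right) \left(- \frac{1}{21}\right) + 43345}{40 + \left(84 - 4655\right)} = \frac{\frac{164}{21} + 43345}{40 - 4571} = \frac{910409}{21 \left(-4531\right)} = \frac{910409}{21} \left(- \frac{1}{4531}\right) = - \frac{39583}{4137}$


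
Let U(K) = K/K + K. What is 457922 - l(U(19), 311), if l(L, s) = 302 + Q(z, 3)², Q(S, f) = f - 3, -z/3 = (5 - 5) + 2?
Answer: 457620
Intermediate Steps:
z = -6 (z = -3*((5 - 5) + 2) = -3*(0 + 2) = -3*2 = -6)
U(K) = 1 + K
Q(S, f) = -3 + f
l(L, s) = 302 (l(L, s) = 302 + (-3 + 3)² = 302 + 0² = 302 + 0 = 302)
457922 - l(U(19), 311) = 457922 - 1*302 = 457922 - 302 = 457620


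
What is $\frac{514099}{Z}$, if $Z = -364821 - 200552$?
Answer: $- \frac{514099}{565373} \approx -0.90931$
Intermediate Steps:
$Z = -565373$ ($Z = -364821 - 200552 = -565373$)
$\frac{514099}{Z} = \frac{514099}{-565373} = 514099 \left(- \frac{1}{565373}\right) = - \frac{514099}{565373}$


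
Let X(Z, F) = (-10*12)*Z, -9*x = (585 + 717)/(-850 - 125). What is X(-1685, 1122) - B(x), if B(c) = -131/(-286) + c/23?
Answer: 299265422527/1480050 ≈ 2.0220e+5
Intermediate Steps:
x = 434/2925 (x = -(585 + 717)/(9*(-850 - 125)) = -434/(3*(-975)) = -434*(-1)/(3*975) = -⅑*(-434/325) = 434/2925 ≈ 0.14838)
B(c) = 131/286 + c/23 (B(c) = -131*(-1/286) + c*(1/23) = 131/286 + c/23)
X(Z, F) = -120*Z
X(-1685, 1122) - B(x) = -120*(-1685) - (131/286 + (1/23)*(434/2925)) = 202200 - (131/286 + 434/67275) = 202200 - 1*687473/1480050 = 202200 - 687473/1480050 = 299265422527/1480050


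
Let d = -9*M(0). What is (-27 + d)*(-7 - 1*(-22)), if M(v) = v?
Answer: -405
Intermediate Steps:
d = 0 (d = -9*0 = 0)
(-27 + d)*(-7 - 1*(-22)) = (-27 + 0)*(-7 - 1*(-22)) = -27*(-7 + 22) = -27*15 = -405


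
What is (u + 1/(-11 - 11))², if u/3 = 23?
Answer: 2301289/484 ≈ 4754.7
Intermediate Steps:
u = 69 (u = 3*23 = 69)
(u + 1/(-11 - 11))² = (69 + 1/(-11 - 11))² = (69 + 1/(-22))² = (69 - 1/22)² = (1517/22)² = 2301289/484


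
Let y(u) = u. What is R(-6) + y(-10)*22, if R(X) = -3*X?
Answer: -202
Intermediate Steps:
R(-6) + y(-10)*22 = -3*(-6) - 10*22 = 18 - 220 = -202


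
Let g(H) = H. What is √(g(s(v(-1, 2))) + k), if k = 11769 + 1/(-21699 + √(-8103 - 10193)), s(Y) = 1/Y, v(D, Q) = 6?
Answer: √(93937898889468917427102 - 33902272584*I*√4574)/2825189382 ≈ 108.49 - 1.324e-9*I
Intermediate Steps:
s(Y) = 1/Y
k = 11769 + 1/(-21699 + 2*I*√4574) (k = 11769 + 1/(-21699 + √(-18296)) = 11769 + 1/(-21699 + 2*I*√4574) ≈ 11769.0 - 2.8726e-7*I)
√(g(s(v(-1, 2))) + k) = √(1/6 + (5541608951094/470864897 - 2*I*√4574/470864897)) = √(⅙ + (5541608951094/470864897 - 2*I*√4574/470864897)) = √(33250124571461/2825189382 - 2*I*√4574/470864897)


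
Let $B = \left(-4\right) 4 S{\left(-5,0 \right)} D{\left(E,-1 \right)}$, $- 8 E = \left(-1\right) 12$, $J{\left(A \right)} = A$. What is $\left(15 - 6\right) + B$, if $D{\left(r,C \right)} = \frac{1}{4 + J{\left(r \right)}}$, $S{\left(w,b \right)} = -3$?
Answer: $\frac{195}{11} \approx 17.727$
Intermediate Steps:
$E = \frac{3}{2}$ ($E = - \frac{\left(-1\right) 12}{8} = \left(- \frac{1}{8}\right) \left(-12\right) = \frac{3}{2} \approx 1.5$)
$D{\left(r,C \right)} = \frac{1}{4 + r}$
$B = \frac{96}{11}$ ($B = \frac{\left(-4\right) 4 \left(-3\right)}{4 + \frac{3}{2}} = \frac{\left(-16\right) \left(-3\right)}{\frac{11}{2}} = 48 \cdot \frac{2}{11} = \frac{96}{11} \approx 8.7273$)
$\left(15 - 6\right) + B = \left(15 - 6\right) + \frac{96}{11} = 9 + \frac{96}{11} = \frac{195}{11}$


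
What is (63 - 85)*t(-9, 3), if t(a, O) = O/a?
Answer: 22/3 ≈ 7.3333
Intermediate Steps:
(63 - 85)*t(-9, 3) = (63 - 85)*(3/(-9)) = -66*(-1)/9 = -22*(-1/3) = 22/3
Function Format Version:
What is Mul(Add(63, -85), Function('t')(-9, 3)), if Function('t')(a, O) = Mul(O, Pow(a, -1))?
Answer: Rational(22, 3) ≈ 7.3333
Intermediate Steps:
Mul(Add(63, -85), Function('t')(-9, 3)) = Mul(Add(63, -85), Mul(3, Pow(-9, -1))) = Mul(-22, Mul(3, Rational(-1, 9))) = Mul(-22, Rational(-1, 3)) = Rational(22, 3)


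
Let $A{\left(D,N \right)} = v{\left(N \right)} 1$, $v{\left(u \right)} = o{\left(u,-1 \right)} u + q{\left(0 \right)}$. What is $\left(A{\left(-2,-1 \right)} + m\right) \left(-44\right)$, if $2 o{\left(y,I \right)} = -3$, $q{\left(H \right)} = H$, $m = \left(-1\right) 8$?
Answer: $286$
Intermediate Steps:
$m = -8$
$o{\left(y,I \right)} = - \frac{3}{2}$ ($o{\left(y,I \right)} = \frac{1}{2} \left(-3\right) = - \frac{3}{2}$)
$v{\left(u \right)} = - \frac{3 u}{2}$ ($v{\left(u \right)} = - \frac{3 u}{2} + 0 = - \frac{3 u}{2}$)
$A{\left(D,N \right)} = - \frac{3 N}{2}$ ($A{\left(D,N \right)} = - \frac{3 N}{2} \cdot 1 = - \frac{3 N}{2}$)
$\left(A{\left(-2,-1 \right)} + m\right) \left(-44\right) = \left(\left(- \frac{3}{2}\right) \left(-1\right) - 8\right) \left(-44\right) = \left(\frac{3}{2} - 8\right) \left(-44\right) = \left(- \frac{13}{2}\right) \left(-44\right) = 286$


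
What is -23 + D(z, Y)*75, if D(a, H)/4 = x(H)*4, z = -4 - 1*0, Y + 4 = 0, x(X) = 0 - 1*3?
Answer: -3623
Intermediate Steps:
x(X) = -3 (x(X) = 0 - 3 = -3)
Y = -4 (Y = -4 + 0 = -4)
z = -4 (z = -4 + 0 = -4)
D(a, H) = -48 (D(a, H) = 4*(-3*4) = 4*(-12) = -48)
-23 + D(z, Y)*75 = -23 - 48*75 = -23 - 3600 = -3623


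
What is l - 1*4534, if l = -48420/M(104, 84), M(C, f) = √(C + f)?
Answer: -4534 - 24210*√47/47 ≈ -8065.4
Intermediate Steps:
l = -24210*√47/47 (l = -48420/√(104 + 84) = -48420*√47/94 = -24210*√47/47 ≈ -3531.4)
l - 1*4534 = -24210*√47/47 - 1*4534 = -24210*√47/47 - 4534 = -4534 - 24210*√47/47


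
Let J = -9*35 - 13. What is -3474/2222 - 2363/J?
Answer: 2055557/364408 ≈ 5.6408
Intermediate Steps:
J = -328 (J = -315 - 13 = -328)
-3474/2222 - 2363/J = -3474/2222 - 2363/(-328) = -3474*1/2222 - 2363*(-1/328) = -1737/1111 + 2363/328 = 2055557/364408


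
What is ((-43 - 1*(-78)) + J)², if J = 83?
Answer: 13924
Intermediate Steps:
((-43 - 1*(-78)) + J)² = ((-43 - 1*(-78)) + 83)² = ((-43 + 78) + 83)² = (35 + 83)² = 118² = 13924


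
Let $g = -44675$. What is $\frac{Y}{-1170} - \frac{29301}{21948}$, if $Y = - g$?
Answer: $- \frac{33826969}{855972} \approx -39.519$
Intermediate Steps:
$Y = 44675$ ($Y = \left(-1\right) \left(-44675\right) = 44675$)
$\frac{Y}{-1170} - \frac{29301}{21948} = \frac{44675}{-1170} - \frac{29301}{21948} = 44675 \left(- \frac{1}{1170}\right) - \frac{9767}{7316} = - \frac{8935}{234} - \frac{9767}{7316} = - \frac{33826969}{855972}$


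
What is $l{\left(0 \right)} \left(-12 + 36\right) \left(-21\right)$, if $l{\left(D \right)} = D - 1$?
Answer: $504$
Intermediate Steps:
$l{\left(D \right)} = -1 + D$
$l{\left(0 \right)} \left(-12 + 36\right) \left(-21\right) = \left(-1 + 0\right) \left(-12 + 36\right) \left(-21\right) = - 24 \left(-21\right) = \left(-1\right) \left(-504\right) = 504$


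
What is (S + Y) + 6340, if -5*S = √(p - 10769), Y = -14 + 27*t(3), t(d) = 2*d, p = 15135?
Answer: 6488 - √4366/5 ≈ 6474.8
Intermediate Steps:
Y = 148 (Y = -14 + 27*(2*3) = -14 + 27*6 = -14 + 162 = 148)
S = -√4366/5 (S = -√(15135 - 10769)/5 = -√4366/5 ≈ -13.215)
(S + Y) + 6340 = (-√4366/5 + 148) + 6340 = (148 - √4366/5) + 6340 = 6488 - √4366/5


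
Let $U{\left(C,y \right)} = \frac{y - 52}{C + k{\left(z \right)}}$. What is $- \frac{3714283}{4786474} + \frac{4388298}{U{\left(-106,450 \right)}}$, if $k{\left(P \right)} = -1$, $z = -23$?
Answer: $- \frac{1123740113189299}{952508326} \approx -1.1798 \cdot 10^{6}$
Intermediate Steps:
$U{\left(C,y \right)} = \frac{-52 + y}{-1 + C}$ ($U{\left(C,y \right)} = \frac{y - 52}{C - 1} = \frac{-52 + y}{-1 + C}$)
$- \frac{3714283}{4786474} + \frac{4388298}{U{\left(-106,450 \right)}} = - \frac{3714283}{4786474} + \frac{4388298}{\frac{1}{-1 - 106} \left(-52 + 450\right)} = \left(-3714283\right) \frac{1}{4786474} + \frac{4388298}{\frac{1}{-107} \cdot 398} = - \frac{3714283}{4786474} + \frac{4388298}{\left(- \frac{1}{107}\right) 398} = - \frac{3714283}{4786474} + \frac{4388298}{- \frac{398}{107}} = - \frac{3714283}{4786474} + 4388298 \left(- \frac{107}{398}\right) = - \frac{3714283}{4786474} - \frac{234773943}{199} = - \frac{1123740113189299}{952508326}$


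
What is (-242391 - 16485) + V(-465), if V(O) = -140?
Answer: -259016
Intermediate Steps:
(-242391 - 16485) + V(-465) = (-242391 - 16485) - 140 = -258876 - 140 = -259016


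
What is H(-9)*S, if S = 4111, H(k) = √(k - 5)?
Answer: 4111*I*√14 ≈ 15382.0*I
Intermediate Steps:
H(k) = √(-5 + k)
H(-9)*S = √(-5 - 9)*4111 = √(-14)*4111 = (I*√14)*4111 = 4111*I*√14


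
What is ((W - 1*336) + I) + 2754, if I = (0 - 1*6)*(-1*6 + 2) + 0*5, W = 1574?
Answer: 4016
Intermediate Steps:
I = 24 (I = (0 - 6)*(-6 + 2) + 0 = -6*(-4) + 0 = 24 + 0 = 24)
((W - 1*336) + I) + 2754 = ((1574 - 1*336) + 24) + 2754 = ((1574 - 336) + 24) + 2754 = (1238 + 24) + 2754 = 1262 + 2754 = 4016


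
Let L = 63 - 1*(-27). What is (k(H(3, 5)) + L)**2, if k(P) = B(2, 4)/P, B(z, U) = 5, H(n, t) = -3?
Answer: 70225/9 ≈ 7802.8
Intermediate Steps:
k(P) = 5/P
L = 90 (L = 63 + 27 = 90)
(k(H(3, 5)) + L)**2 = (5/(-3) + 90)**2 = (5*(-1/3) + 90)**2 = (-5/3 + 90)**2 = (265/3)**2 = 70225/9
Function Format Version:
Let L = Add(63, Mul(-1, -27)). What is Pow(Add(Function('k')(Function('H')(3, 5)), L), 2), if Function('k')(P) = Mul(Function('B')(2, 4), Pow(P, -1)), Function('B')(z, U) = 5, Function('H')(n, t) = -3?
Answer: Rational(70225, 9) ≈ 7802.8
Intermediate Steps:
Function('k')(P) = Mul(5, Pow(P, -1))
L = 90 (L = Add(63, 27) = 90)
Pow(Add(Function('k')(Function('H')(3, 5)), L), 2) = Pow(Add(Mul(5, Pow(-3, -1)), 90), 2) = Pow(Add(Mul(5, Rational(-1, 3)), 90), 2) = Pow(Add(Rational(-5, 3), 90), 2) = Pow(Rational(265, 3), 2) = Rational(70225, 9)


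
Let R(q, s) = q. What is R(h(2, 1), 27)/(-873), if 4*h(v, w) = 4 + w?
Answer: -5/3492 ≈ -0.0014318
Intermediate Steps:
h(v, w) = 1 + w/4 (h(v, w) = (4 + w)/4 = 1 + w/4)
R(h(2, 1), 27)/(-873) = (1 + (1/4)*1)/(-873) = (1 + 1/4)*(-1/873) = (5/4)*(-1/873) = -5/3492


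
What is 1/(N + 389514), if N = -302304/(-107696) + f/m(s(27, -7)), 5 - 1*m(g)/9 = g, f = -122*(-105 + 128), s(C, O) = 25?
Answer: 605790/235974830113 ≈ 2.5672e-6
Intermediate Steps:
f = -2806 (f = -122*23 = -2806)
m(g) = 45 - 9*g
N = 11144053/605790 (N = -302304/(-107696) - 2806/(45 - 9*25) = -302304*(-1/107696) - 2806/(45 - 225) = 18894/6731 - 2806/(-180) = 18894/6731 - 2806*(-1/180) = 18894/6731 + 1403/90 = 11144053/605790 ≈ 18.396)
1/(N + 389514) = 1/(11144053/605790 + 389514) = 1/(235974830113/605790) = 605790/235974830113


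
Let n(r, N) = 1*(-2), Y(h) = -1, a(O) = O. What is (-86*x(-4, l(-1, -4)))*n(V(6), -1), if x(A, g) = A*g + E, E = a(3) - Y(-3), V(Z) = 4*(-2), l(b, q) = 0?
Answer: 688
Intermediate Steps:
V(Z) = -8
n(r, N) = -2
E = 4 (E = 3 - 1*(-1) = 3 + 1 = 4)
x(A, g) = 4 + A*g (x(A, g) = A*g + 4 = 4 + A*g)
(-86*x(-4, l(-1, -4)))*n(V(6), -1) = -86*(4 - 4*0)*(-2) = -86*(4 + 0)*(-2) = -86*4*(-2) = -344*(-2) = 688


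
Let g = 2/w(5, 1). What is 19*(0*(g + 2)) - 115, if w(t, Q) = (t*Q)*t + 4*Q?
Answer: -115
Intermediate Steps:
w(t, Q) = 4*Q + Q*t**2 (w(t, Q) = (Q*t)*t + 4*Q = Q*t**2 + 4*Q = 4*Q + Q*t**2)
g = 2/29 (g = 2/((1*(4 + 5**2))) = 2/((1*(4 + 25))) = 2/((1*29)) = 2/29 ≈ 0.068966)
19*(0*(g + 2)) - 115 = 19*(0*(2/29 + 2)) - 115 = 19*(0*(60/29)) - 115 = 19*0 - 115 = 0 - 115 = -115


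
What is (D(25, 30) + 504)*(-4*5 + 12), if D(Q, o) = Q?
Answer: -4232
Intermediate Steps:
(D(25, 30) + 504)*(-4*5 + 12) = (25 + 504)*(-4*5 + 12) = 529*(-20 + 12) = 529*(-8) = -4232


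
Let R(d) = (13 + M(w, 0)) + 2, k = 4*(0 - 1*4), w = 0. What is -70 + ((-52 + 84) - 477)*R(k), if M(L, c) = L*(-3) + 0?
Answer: -6745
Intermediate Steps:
k = -16 (k = 4*(0 - 4) = 4*(-4) = -16)
M(L, c) = -3*L (M(L, c) = -3*L + 0 = -3*L)
R(d) = 15 (R(d) = (13 - 3*0) + 2 = (13 + 0) + 2 = 13 + 2 = 15)
-70 + ((-52 + 84) - 477)*R(k) = -70 + ((-52 + 84) - 477)*15 = -70 + (32 - 477)*15 = -70 - 445*15 = -70 - 6675 = -6745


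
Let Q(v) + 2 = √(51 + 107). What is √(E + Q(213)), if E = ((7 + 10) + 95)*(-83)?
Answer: √(-9298 + √158) ≈ 96.361*I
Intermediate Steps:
E = -9296 (E = (17 + 95)*(-83) = 112*(-83) = -9296)
Q(v) = -2 + √158 (Q(v) = -2 + √(51 + 107) = -2 + √158)
√(E + Q(213)) = √(-9296 + (-2 + √158)) = √(-9298 + √158)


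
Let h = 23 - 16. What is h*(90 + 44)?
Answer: 938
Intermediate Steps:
h = 7
h*(90 + 44) = 7*(90 + 44) = 7*134 = 938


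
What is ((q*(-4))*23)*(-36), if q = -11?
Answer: -36432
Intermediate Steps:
((q*(-4))*23)*(-36) = (-11*(-4)*23)*(-36) = (44*23)*(-36) = 1012*(-36) = -36432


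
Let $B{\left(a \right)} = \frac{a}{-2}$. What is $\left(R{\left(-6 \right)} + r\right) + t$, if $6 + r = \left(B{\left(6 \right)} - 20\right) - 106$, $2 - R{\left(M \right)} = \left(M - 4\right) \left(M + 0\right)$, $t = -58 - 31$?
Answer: $-282$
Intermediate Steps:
$t = -89$ ($t = -58 - 31 = -89$)
$R{\left(M \right)} = 2 - M \left(-4 + M\right)$ ($R{\left(M \right)} = 2 - \left(M - 4\right) \left(M + 0\right) = 2 - \left(-4 + M\right) M = 2 - M \left(-4 + M\right)$)
$B{\left(a \right)} = - \frac{a}{2}$ ($B{\left(a \right)} = a \left(- \frac{1}{2}\right) = - \frac{a}{2}$)
$r = -135$ ($r = -6 - 129 = -135$)
$\left(R{\left(-6 \right)} + r\right) + t = \left(\left(2 - \left(-6\right)^{2} + 4 \left(-6\right)\right) - 135\right) - 89 = \left(\left(2 - 36 - 24\right) - 135\right) - 89 = \left(-58 - 135\right) - 89 = -193 - 89 = -282$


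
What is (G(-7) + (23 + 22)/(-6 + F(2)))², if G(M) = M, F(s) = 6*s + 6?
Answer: 169/16 ≈ 10.563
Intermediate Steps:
F(s) = 6 + 6*s
(G(-7) + (23 + 22)/(-6 + F(2)))² = (-7 + (23 + 22)/(-6 + (6 + 6*2)))² = (-7 + 45/(-6 + (6 + 12)))² = (-7 + 45/(-6 + 18))² = (-7 + 45/12)² = (-7 + 45*(1/12))² = (-7 + 15/4)² = (-13/4)² = 169/16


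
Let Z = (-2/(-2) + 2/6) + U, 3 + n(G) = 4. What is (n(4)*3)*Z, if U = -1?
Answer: 1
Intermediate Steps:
n(G) = 1 (n(G) = -3 + 4 = 1)
Z = 1/3 (Z = (-2/(-2) + 2/6) - 1 = (-2*(-1/2) + 2*(1/6)) - 1 = (1 + 1/3) - 1 = 4/3 - 1 = 1/3 ≈ 0.33333)
(n(4)*3)*Z = (1*3)*(1/3) = 3*(1/3) = 1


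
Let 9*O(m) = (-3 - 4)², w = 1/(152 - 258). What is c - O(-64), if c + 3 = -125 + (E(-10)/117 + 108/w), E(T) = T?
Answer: -1355039/117 ≈ -11582.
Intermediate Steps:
w = -1/106 (w = 1/(-106) = -1/106 ≈ -0.0094340)
O(m) = 49/9 (O(m) = (-3 - 4)²/9 = (⅑)*(-7)² = (⅑)*49 = 49/9)
c = -1354402/117 (c = -3 + (-125 + (-10/117 + 108/(-1/106))) = -3 + (-125 + (-10*1/117 + 108*(-106))) = -3 + (-125 + (-10/117 - 11448)) = -3 + (-125 - 1339426/117) = -3 - 1354051/117 = -1354402/117 ≈ -11576.)
c - O(-64) = -1354402/117 - 1*49/9 = -1354402/117 - 49/9 = -1355039/117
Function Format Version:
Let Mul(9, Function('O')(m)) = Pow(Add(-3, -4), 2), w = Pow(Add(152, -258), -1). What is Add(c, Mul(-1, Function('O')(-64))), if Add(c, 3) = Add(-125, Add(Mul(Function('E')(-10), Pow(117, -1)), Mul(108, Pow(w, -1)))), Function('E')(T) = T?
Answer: Rational(-1355039, 117) ≈ -11582.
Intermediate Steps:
w = Rational(-1, 106) (w = Pow(-106, -1) = Rational(-1, 106) ≈ -0.0094340)
Function('O')(m) = Rational(49, 9) (Function('O')(m) = Mul(Rational(1, 9), Pow(Add(-3, -4), 2)) = Mul(Rational(1, 9), Pow(-7, 2)) = Mul(Rational(1, 9), 49) = Rational(49, 9))
c = Rational(-1354402, 117) (c = Add(-3, Add(-125, Add(Mul(-10, Pow(117, -1)), Mul(108, Pow(Rational(-1, 106), -1))))) = Add(-3, Add(-125, Add(Mul(-10, Rational(1, 117)), Mul(108, -106)))) = Add(-3, Add(-125, Add(Rational(-10, 117), -11448))) = Add(-3, Add(-125, Rational(-1339426, 117))) = Add(-3, Rational(-1354051, 117)) = Rational(-1354402, 117) ≈ -11576.)
Add(c, Mul(-1, Function('O')(-64))) = Add(Rational(-1354402, 117), Mul(-1, Rational(49, 9))) = Add(Rational(-1354402, 117), Rational(-49, 9)) = Rational(-1355039, 117)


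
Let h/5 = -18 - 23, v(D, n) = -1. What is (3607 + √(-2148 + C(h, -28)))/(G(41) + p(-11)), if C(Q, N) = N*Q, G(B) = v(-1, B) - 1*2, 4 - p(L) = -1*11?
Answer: 3607/12 + √898/6 ≈ 305.58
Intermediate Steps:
p(L) = 15 (p(L) = 4 - (-1)*11 = 4 - 1*(-11) = 4 + 11 = 15)
h = -205 (h = 5*(-18 - 23) = 5*(-41) = -205)
G(B) = -3 (G(B) = -1 - 1*2 = -1 - 2 = -3)
(3607 + √(-2148 + C(h, -28)))/(G(41) + p(-11)) = (3607 + √(-2148 - 28*(-205)))/(-3 + 15) = (3607 + √(-2148 + 5740))/12 = (3607 + √3592)*(1/12) = (3607 + 2*√898)*(1/12) = 3607/12 + √898/6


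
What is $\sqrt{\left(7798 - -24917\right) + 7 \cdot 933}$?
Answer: $\sqrt{39246} \approx 198.11$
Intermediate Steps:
$\sqrt{\left(7798 - -24917\right) + 7 \cdot 933} = \sqrt{\left(7798 + 24917\right) + 6531} = \sqrt{32715 + 6531} = \sqrt{39246}$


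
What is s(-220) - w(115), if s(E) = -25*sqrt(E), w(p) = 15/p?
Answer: -3/23 - 50*I*sqrt(55) ≈ -0.13043 - 370.81*I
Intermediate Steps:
s(-220) - w(115) = -50*I*sqrt(55) - 15/115 = -50*I*sqrt(55) - 1*3/23 = -50*I*sqrt(55) - 3/23 = -3/23 - 50*I*sqrt(55)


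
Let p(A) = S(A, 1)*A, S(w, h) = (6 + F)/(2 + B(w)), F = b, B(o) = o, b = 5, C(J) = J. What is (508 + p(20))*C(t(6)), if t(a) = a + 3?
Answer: 4662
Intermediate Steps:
t(a) = 3 + a
F = 5
S(w, h) = 11/(2 + w) (S(w, h) = (6 + 5)/(2 + w) = 11/(2 + w))
p(A) = 11*A/(2 + A) (p(A) = (11/(2 + A))*A = 11*A/(2 + A))
(508 + p(20))*C(t(6)) = (508 + 11*20/(2 + 20))*(3 + 6) = (508 + 11*20/22)*9 = (508 + 11*20*(1/22))*9 = (508 + 10)*9 = 518*9 = 4662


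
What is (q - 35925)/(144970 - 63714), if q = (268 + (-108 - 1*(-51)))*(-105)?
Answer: -7260/10157 ≈ -0.71478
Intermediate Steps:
q = -22155 (q = (268 + (-108 + 51))*(-105) = (268 - 57)*(-105) = 211*(-105) = -22155)
(q - 35925)/(144970 - 63714) = (-22155 - 35925)/(144970 - 63714) = -58080/81256 = -58080*1/81256 = -7260/10157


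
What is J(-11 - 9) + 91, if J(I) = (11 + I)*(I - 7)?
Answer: 334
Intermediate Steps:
J(I) = (-7 + I)*(11 + I) (J(I) = (11 + I)*(-7 + I) = (-7 + I)*(11 + I))
J(-11 - 9) + 91 = (-77 + (-11 - 9)**2 + 4*(-11 - 9)) + 91 = (-77 + (-20)**2 + 4*(-20)) + 91 = (-77 + 400 - 80) + 91 = 243 + 91 = 334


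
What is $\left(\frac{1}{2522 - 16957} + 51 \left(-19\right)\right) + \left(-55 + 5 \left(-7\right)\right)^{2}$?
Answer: $\frac{102935984}{14435} \approx 7131.0$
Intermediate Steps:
$\left(\frac{1}{2522 - 16957} + 51 \left(-19\right)\right) + \left(-55 + 5 \left(-7\right)\right)^{2} = \left(\frac{1}{-14435} - 969\right) + \left(-55 - 35\right)^{2} = \left(- \frac{1}{14435} - 969\right) + \left(-90\right)^{2} = - \frac{13987516}{14435} + 8100 = \frac{102935984}{14435}$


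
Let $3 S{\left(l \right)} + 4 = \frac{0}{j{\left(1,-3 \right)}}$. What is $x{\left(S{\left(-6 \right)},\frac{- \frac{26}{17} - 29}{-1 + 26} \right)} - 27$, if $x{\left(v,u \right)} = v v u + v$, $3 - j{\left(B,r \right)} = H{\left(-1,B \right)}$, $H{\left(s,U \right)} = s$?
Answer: $- \frac{38893}{1275} \approx -30.504$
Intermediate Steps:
$j{\left(B,r \right)} = 4$ ($j{\left(B,r \right)} = 3 - -1 = 3 + 1 = 4$)
$S{\left(l \right)} = - \frac{4}{3}$ ($S{\left(l \right)} = - \frac{4}{3} + \frac{0 \cdot \frac{1}{4}}{3} = - \frac{4}{3} + \frac{1}{3} \cdot 0 = - \frac{4}{3} + 0 = - \frac{4}{3}$)
$x{\left(v,u \right)} = v + u v^{2}$ ($x{\left(v,u \right)} = v^{2} u + v = u v^{2} + v = v + u v^{2}$)
$x{\left(S{\left(-6 \right)},\frac{- \frac{26}{17} - 29}{-1 + 26} \right)} - 27 = - \frac{4 \left(1 + \frac{- \frac{26}{17} - 29}{-1 + 26} \left(- \frac{4}{3}\right)\right)}{3} - 27 = - \frac{4 \left(1 + \frac{\left(-26\right) \frac{1}{17} - 29}{25} \left(- \frac{4}{3}\right)\right)}{3} - 27 = - \frac{4 \left(1 + \left(- \frac{26}{17} - 29\right) \frac{1}{25} \left(- \frac{4}{3}\right)\right)}{3} - 27 = - \frac{4 \left(1 + \left(- \frac{519}{17}\right) \frac{1}{25} \left(- \frac{4}{3}\right)\right)}{3} - 27 = - \frac{4 \left(1 - - \frac{692}{425}\right)}{3} - 27 = - \frac{4 \left(1 + \frac{692}{425}\right)}{3} - 27 = \left(- \frac{4}{3}\right) \frac{1117}{425} - 27 = - \frac{4468}{1275} - 27 = - \frac{38893}{1275}$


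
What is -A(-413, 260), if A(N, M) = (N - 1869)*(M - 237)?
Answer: 52486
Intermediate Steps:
A(N, M) = (-1869 + N)*(-237 + M)
-A(-413, 260) = -(442953 - 1869*260 - 237*(-413) + 260*(-413)) = -(442953 - 485940 + 97881 - 107380) = -1*(-52486) = 52486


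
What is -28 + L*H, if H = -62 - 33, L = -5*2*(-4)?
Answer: -3828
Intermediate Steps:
L = 40 (L = -10*(-4) = 40)
H = -95
-28 + L*H = -28 + 40*(-95) = -28 - 3800 = -3828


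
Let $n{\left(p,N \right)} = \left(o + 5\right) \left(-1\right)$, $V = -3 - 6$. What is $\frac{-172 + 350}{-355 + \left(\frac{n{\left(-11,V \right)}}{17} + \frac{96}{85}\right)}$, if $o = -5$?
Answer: $- \frac{15130}{30079} \approx -0.50301$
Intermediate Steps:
$V = -9$
$n{\left(p,N \right)} = 0$ ($n{\left(p,N \right)} = \left(-5 + 5\right) \left(-1\right) = 0 \left(-1\right) = 0$)
$\frac{-172 + 350}{-355 + \left(\frac{n{\left(-11,V \right)}}{17} + \frac{96}{85}\right)} = \frac{-172 + 350}{-355 + \left(\frac{0}{17} + \frac{96}{85}\right)} = \frac{178}{-355 + \left(0 \cdot \frac{1}{17} + 96 \cdot \frac{1}{85}\right)} = \frac{178}{-355 + \left(0 + \frac{96}{85}\right)} = \frac{178}{-355 + \frac{96}{85}} = \frac{178}{- \frac{30079}{85}} = 178 \left(- \frac{85}{30079}\right) = - \frac{15130}{30079}$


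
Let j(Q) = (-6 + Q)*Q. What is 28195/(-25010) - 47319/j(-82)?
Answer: -3382691/440176 ≈ -7.6849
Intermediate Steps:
j(Q) = Q*(-6 + Q)
28195/(-25010) - 47319/j(-82) = 28195/(-25010) - 47319*(-1/(82*(-6 - 82))) = 28195*(-1/25010) - 47319/((-82*(-88))) = -5639/5002 - 47319/7216 = -3382691/440176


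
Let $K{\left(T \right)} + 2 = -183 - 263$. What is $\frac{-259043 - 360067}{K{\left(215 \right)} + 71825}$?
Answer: $- \frac{619110}{71377} \approx -8.6738$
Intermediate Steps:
$K{\left(T \right)} = -448$ ($K{\left(T \right)} = -2 - 446 = -448$)
$\frac{-259043 - 360067}{K{\left(215 \right)} + 71825} = \frac{-259043 - 360067}{-448 + 71825} = - \frac{619110}{71377}$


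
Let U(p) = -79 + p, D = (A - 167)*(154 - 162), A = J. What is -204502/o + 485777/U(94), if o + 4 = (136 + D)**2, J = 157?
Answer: 11329700537/349890 ≈ 32381.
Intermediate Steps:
A = 157
D = 80 (D = (157 - 167)*(154 - 162) = -10*(-8) = 80)
o = 46652 (o = -4 + (136 + 80)**2 = -4 + 216**2 = -4 + 46656 = 46652)
-204502/o + 485777/U(94) = -204502/46652 + 485777/(-79 + 94) = -204502*1/46652 + 485777/15 = -102251/23326 + 485777*(1/15) = -102251/23326 + 485777/15 = 11329700537/349890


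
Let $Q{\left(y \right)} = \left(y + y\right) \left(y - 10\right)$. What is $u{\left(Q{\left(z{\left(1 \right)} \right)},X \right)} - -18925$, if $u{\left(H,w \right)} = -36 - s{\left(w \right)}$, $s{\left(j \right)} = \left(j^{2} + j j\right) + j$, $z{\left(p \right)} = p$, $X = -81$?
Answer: $5848$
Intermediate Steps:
$s{\left(j \right)} = j + 2 j^{2}$ ($s{\left(j \right)} = \left(j^{2} + j^{2}\right) + j = 2 j^{2} + j = j + 2 j^{2}$)
$Q{\left(y \right)} = 2 y \left(-10 + y\right)$
$u{\left(H,w \right)} = -36 - w \left(1 + 2 w\right)$
$u{\left(Q{\left(z{\left(1 \right)} \right)},X \right)} - -18925 = \left(-36 - - 81 \left(1 + 2 \left(-81\right)\right)\right) - -18925 = \left(-36 - - 81 \left(1 - 162\right)\right) + 18925 = \left(-36 - \left(-81\right) \left(-161\right)\right) + 18925 = \left(-36 - 13041\right) + 18925 = -13077 + 18925 = 5848$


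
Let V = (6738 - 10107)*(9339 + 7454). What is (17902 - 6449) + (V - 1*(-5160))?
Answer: -56559004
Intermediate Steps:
V = -56575617 (V = -3369*16793 = -56575617)
(17902 - 6449) + (V - 1*(-5160)) = (17902 - 6449) + (-56575617 - 1*(-5160)) = 11453 + (-56575617 + 5160) = 11453 - 56570457 = -56559004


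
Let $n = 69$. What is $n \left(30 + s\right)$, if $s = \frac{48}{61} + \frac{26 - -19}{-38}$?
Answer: $\frac{4734711}{2318} \approx 2042.6$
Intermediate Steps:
$s = - \frac{921}{2318}$ ($s = 48 \cdot \frac{1}{61} + \left(26 + 19\right) \left(- \frac{1}{38}\right) = \frac{48}{61} + 45 \left(- \frac{1}{38}\right) = \frac{48}{61} - \frac{45}{38} = - \frac{921}{2318} \approx -0.39733$)
$n \left(30 + s\right) = 69 \left(30 - \frac{921}{2318}\right) = 69 \cdot \frac{68619}{2318} = \frac{4734711}{2318}$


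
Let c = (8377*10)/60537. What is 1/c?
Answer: 60537/83770 ≈ 0.72266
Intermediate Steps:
c = 83770/60537 (c = 83770*(1/60537) = 83770/60537 ≈ 1.3838)
1/c = 1/(83770/60537) = 60537/83770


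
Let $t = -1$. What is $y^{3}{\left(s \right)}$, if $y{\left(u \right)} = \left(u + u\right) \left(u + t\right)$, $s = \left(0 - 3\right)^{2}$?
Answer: $2985984$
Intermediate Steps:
$s = 9$ ($s = \left(-3\right)^{2} = 9$)
$y{\left(u \right)} = 2 u \left(-1 + u\right)$ ($y{\left(u \right)} = \left(u + u\right) \left(u - 1\right) = 2 u \left(-1 + u\right)$)
$y^{3}{\left(s \right)} = \left(2 \cdot 9 \left(-1 + 9\right)\right)^{3} = \left(2 \cdot 9 \cdot 8\right)^{3} = 144^{3} = 2985984$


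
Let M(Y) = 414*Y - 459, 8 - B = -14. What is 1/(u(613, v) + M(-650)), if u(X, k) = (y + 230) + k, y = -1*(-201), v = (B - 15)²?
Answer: -1/269079 ≈ -3.7164e-6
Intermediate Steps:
B = 22 (B = 8 - 1*(-14) = 8 + 14 = 22)
v = 49 (v = (22 - 15)² = 7² = 49)
M(Y) = -459 + 414*Y
y = 201
u(X, k) = 431 + k (u(X, k) = (201 + 230) + k = 431 + k)
1/(u(613, v) + M(-650)) = 1/((431 + 49) + (-459 + 414*(-650))) = 1/(480 + (-459 - 269100)) = 1/(480 - 269559) = 1/(-269079) = -1/269079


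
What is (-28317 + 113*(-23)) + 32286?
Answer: 1370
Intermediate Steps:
(-28317 + 113*(-23)) + 32286 = (-28317 - 2599) + 32286 = -30916 + 32286 = 1370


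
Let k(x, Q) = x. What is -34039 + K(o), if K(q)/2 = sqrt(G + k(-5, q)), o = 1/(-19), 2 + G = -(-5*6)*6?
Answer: -34039 + 2*sqrt(173) ≈ -34013.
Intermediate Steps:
G = 178 (G = -2 - (-5*6)*6 = -2 - (-30)*6 = -2 - 1*(-180) = -2 + 180 = 178)
o = -1/19 ≈ -0.052632
K(q) = 2*sqrt(173) (K(q) = 2*sqrt(178 - 5) = 2*sqrt(173))
-34039 + K(o) = -34039 + 2*sqrt(173)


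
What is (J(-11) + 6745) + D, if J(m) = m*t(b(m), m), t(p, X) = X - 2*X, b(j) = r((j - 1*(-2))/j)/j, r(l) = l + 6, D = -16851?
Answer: -10227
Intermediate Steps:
r(l) = 6 + l
b(j) = (6 + (2 + j)/j)/j (b(j) = (6 + (j - 1*(-2))/j)/j = (6 + (j + 2)/j)/j = (6 + (2 + j)/j)/j)
t(p, X) = -X
J(m) = -m² (J(m) = m*(-m) = -m²)
(J(-11) + 6745) + D = (-1*(-11)² + 6745) - 16851 = (-1*121 + 6745) - 16851 = (-121 + 6745) - 16851 = 6624 - 16851 = -10227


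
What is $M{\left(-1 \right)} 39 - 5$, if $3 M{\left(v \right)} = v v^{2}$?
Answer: $-18$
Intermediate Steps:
$M{\left(v \right)} = \frac{v^{3}}{3}$ ($M{\left(v \right)} = \frac{v v^{2}}{3} = \frac{v^{3}}{3}$)
$M{\left(-1 \right)} 39 - 5 = \frac{\left(-1\right)^{3}}{3} \cdot 39 - 5 = \frac{1}{3} \left(-1\right) 39 - 5 = \left(- \frac{1}{3}\right) 39 - 5 = -13 - 5 = -18$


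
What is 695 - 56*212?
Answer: -11177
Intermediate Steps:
695 - 56*212 = 695 - 11872 = -11177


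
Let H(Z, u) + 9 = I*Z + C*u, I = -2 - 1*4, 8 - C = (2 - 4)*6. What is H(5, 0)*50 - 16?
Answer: -1966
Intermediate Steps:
C = 20 (C = 8 - (2 - 4)*6 = 8 - (-2)*6 = 8 - 1*(-12) = 8 + 12 = 20)
I = -6 (I = -2 - 4 = -6)
H(Z, u) = -9 - 6*Z + 20*u (H(Z, u) = -9 + (-6*Z + 20*u) = -9 - 6*Z + 20*u)
H(5, 0)*50 - 16 = (-9 - 6*5 + 20*0)*50 - 16 = (-9 - 30 + 0)*50 - 16 = -39*50 - 16 = -1950 - 16 = -1966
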